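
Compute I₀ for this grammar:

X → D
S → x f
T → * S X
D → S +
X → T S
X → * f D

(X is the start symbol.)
First, augment the grammar with X' → X
I₀ = CLOSURE({ [X' → . X] }):
  [X' → . X] has the dot before X: add [X → . D], [X → . T S], [X → . * f D]
  [X → . D] has the dot before D: add [D → . S +]
  [X → . T S] has the dot before T: add [T → . * S X]
  [D → . S +] has the dot before S: add [S → . x f]
No further items can be added.

I₀ = { [D → . S +], [S → . x f], [T → . * S X], [X → . * f D], [X → . D], [X → . T S], [X' → . X] }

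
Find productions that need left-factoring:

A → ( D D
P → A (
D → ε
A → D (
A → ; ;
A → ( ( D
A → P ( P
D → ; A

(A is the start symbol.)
Left-factoring is needed when two productions for the same non-terminal
share a common prefix on the right-hand side.

Productions for A:
  A → ( D D
  A → D (
  A → ; ;
  A → ( ( D
  A → P ( P
Productions for D:
  D → ε
  D → ; A

Found common prefix '(' in productions for A

Answer: Yes, A has productions with common prefix '('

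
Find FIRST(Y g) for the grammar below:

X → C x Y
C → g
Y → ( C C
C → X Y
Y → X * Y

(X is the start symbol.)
{ '(', 'g' }

FIRST sets of the non-terminals involved (from the grammar, by fixed-point iteration):
  FIRST(Y) = { '(', 'g' }

To compute FIRST(Y g), process the symbols left to right:
Symbol Y is a non-terminal. Add FIRST(Y) \ {ε} = { '(', 'g' }
Y is not nullable (ε ∉ FIRST(Y)), so stop here.
FIRST(Y g) = { '(', 'g' }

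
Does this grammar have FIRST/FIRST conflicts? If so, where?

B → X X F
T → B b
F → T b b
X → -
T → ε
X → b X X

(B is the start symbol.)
No FIRST/FIRST conflicts.

FIRST sets of the non-terminals at (or reachable through a nullable prefix from) the front of some alternative:
  FIRST(B) = { '-', 'b' }

Productions for T:
  T → B b: FIRST = { '-', 'b' }
  T → ε: FIRST = { ε }
Productions for X:
  X → -: FIRST = { '-' }
  X → b X X: FIRST = { 'b' }
B, F have only one production, so no FIRST/FIRST conflict is possible there.

All alternatives of each non-terminal have pairwise disjoint FIRST sets.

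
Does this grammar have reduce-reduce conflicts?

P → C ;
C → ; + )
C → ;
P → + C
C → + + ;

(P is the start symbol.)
No reduce-reduce conflicts

A reduce-reduce conflict occurs when an LR(0) state has two complete items [A → α .] and [B → β .] — both call for a reduction, and with no lookahead the parser cannot choose between them.

Augment with P' → P and build the canonical LR(0) collection (I0 = CLOSURE({[P' → . P]}), then GOTO on every symbol after a dot until no new states appear). It has 12 states:
  I0: { [C → . + + ;], [C → . ; + )], [C → . ;], [P → . + C], [P → . C ;], [P' → . P] }  — shift
  I1: { [C → + . + ;], [C → . + + ;], [C → . ; + )], [C → . ;], [P → + . C] }  — shift
  I2: { [C → ; . + )], [C → ; .] }  — shift, reduce
  I3: { [P → C . ;] }  — shift
  I4: { [P' → P .] }  — accept
  I5: { [P → C ; .] }  — reduce
  I6: { [C → ; + . )] }  — shift
  I7: { [C → ; + ) .] }  — reduce
  I8: { [C → + + . ;], [C → + . + ;] }  — shift
  I9: { [P → + C .] }  — reduce
  I10: { [C → + + . ;] }  — shift
  I11: { [C → + + ; .] }  — reduce

No state contains more than one complete item.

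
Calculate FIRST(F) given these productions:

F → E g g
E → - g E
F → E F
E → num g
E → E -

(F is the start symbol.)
To compute FIRST(F), examine every production with F on the left-hand side, reading each right-hand side left to right until a non-nullable symbol is reached.

FIRST sets of the other non-terminals involved (by the same procedure, iterated to a fixed point):
  FIRST(E) = { '-', 'num' }

From F → E g g:
  - E is a non-terminal: add FIRST(E) \ {ε} = { '-', 'num' }
    E is not nullable, so stop
From F → E F:
  - E is a non-terminal: add FIRST(E) \ {ε} = { '-', 'num' }
    E is not nullable, so stop

Collecting: FIRST(F) = { '-', 'num' }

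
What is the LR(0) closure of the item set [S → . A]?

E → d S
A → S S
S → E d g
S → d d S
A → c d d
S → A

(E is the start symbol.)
To compute CLOSURE, for each item [A → α.Bβ] where B is a non-terminal, add [B → .γ] for all productions B → γ; repeat for the newly added items until nothing changes.

Start with: [S → . A]
  [S → . A] has the dot before A: add [A → . S S], [A → . c d d]
  [A → . S S] has the dot before S: add [S → . E d g], [S → . d d S]
  [S → . E d g] has the dot before E: add [E → . d S]
No further items can be added.

CLOSURE = { [A → . S S], [A → . c d d], [E → . d S], [S → . A], [S → . E d g], [S → . d d S] }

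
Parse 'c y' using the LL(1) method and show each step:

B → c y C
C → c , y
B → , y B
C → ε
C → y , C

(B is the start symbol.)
Stack is shown with the top on the left.

Stack    Input  Action
----------------------
B $      c y $  output B → c y C
c y C $  c y $  match 'c'
y C $    y $    match 'y'
C $      $      output C → ε
$        $      accept

The string is accepted.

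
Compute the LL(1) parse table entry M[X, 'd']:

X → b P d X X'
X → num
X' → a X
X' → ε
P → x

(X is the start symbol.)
To find M[X, 'd'], we find productions for X where 'd' is in the predict set (PREDICT(N → α) = (FIRST(α) \ {ε}) ∪ (FOLLOW(N) if α ⇒* ε)).

X → b P d X X': PREDICT = { 'b' }
X → num: PREDICT = { 'num' }

M[X, 'd'] is empty (no production applies)

Answer: Empty (error entry)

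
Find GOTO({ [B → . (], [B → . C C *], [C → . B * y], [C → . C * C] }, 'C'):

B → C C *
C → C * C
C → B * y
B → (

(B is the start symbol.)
GOTO(I, 'C') = CLOSURE({ [A → αX.β] : [A → α.Xβ] ∈ I, X = 'C' })

Items with dot before 'C', with the dot advanced:
  [B → . C C *] → [B → C . C *]
  [C → . C * C] → [C → C . * C]
Closure of the advanced items:
  [B → C . C *] has the dot before C: add [C → . C * C], [C → . B * y]
  [C → . B * y] has the dot before B: add [B → . C C *], [B → . (]

GOTO = { [B → . (], [B → . C C *], [B → C . C *], [C → . B * y], [C → . C * C], [C → C . * C] }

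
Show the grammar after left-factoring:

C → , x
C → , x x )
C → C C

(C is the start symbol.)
Left-factoring transforms A → αβ₁ | αβ₂ into A → αA' and A' → β₁ | β₂
(α is the longest common prefix among the alternatives). Repeat until
no nonterminal has two alternatives with a common prefix.

Round 1: C has alternatives sharing prefix ', x'. Introduce C': C → , x C'
  Add: C' → ε
  Add: C' → x )

No remaining common prefixes — done.

Resulting grammar:
C → , x C'
C' → ε
C' → x )
C → C C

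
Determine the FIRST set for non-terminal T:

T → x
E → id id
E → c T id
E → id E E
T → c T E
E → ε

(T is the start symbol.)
From T → x:
  - x is a terminal: add 'x' and stop
From T → c T E:
  - c is a terminal: add 'c' and stop

Collecting: FIRST(T) = { 'c', 'x' }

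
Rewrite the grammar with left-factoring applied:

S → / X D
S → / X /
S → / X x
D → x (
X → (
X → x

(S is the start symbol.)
Left-factoring transforms A → αβ₁ | αβ₂ into A → αA' and A' → β₁ | β₂
(α is the longest common prefix among the alternatives). Repeat until
no nonterminal has two alternatives with a common prefix.

Round 1: S has alternatives sharing prefix '/ X'. Introduce S': S → / X S'
  Add: S' → D
  Add: S' → /
  Add: S' → x

No remaining common prefixes — done.

Resulting grammar:
S → / X S'
S' → D
S' → /
S' → x
D → x (
X → (
X → x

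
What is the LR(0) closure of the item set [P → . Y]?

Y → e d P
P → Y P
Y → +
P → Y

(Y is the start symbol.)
{ [P → . Y], [Y → . +], [Y → . e d P] }

Start with: [P → . Y]
  [P → . Y] has the dot before Y: add [Y → . e d P], [Y → . +]
No further items can be added.

CLOSURE = { [P → . Y], [Y → . +], [Y → . e d P] }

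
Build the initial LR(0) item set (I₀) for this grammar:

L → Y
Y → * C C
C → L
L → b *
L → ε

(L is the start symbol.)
First, augment the grammar with L' → L
I₀ = CLOSURE({ [L' → . L] }):
  [L' → . L] has the dot before L: add [L → . Y], [L → . b *], [L → .]
  [L → . Y] has the dot before Y: add [Y → . * C C]
No further items can be added.

I₀ = { [L → . Y], [L → . b *], [L → .], [L' → . L], [Y → . * C C] }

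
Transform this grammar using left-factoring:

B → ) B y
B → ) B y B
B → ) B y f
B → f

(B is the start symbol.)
B → ) B y B'
B' → ε
B' → B
B' → f
B → f

Left-factoring transforms A → αβ₁ | αβ₂ into A → αA' and A' → β₁ | β₂
(α is the longest common prefix among the alternatives). Repeat until
no nonterminal has two alternatives with a common prefix.

Round 1: B has alternatives sharing prefix ') B y'. Introduce B': B → ) B y B'
  Add: B' → ε
  Add: B' → B
  Add: B' → f

No remaining common prefixes — done.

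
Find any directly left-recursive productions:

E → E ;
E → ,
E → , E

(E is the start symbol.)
Direct left recursion occurs when N → N α for some non-terminal N (the right-hand side begins with the left-hand side itself).

E → E ;: LEFT RECURSIVE (starts with E)
E → ,: starts with ','
E → , E: starts with ','

The grammar has direct left recursion on: E.

Answer: Yes, E is left-recursive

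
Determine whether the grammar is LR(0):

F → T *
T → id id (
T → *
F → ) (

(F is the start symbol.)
Augment with F' → F and build the canonical LR(0) collection (I0 = CLOSURE({[F' → . F]}), then GOTO on every symbol after a dot until no new states appear). It has 10 states:
  I0: { [F → . ) (], [F → . T *], [F' → . F], [T → . *], [T → . id id (] }  — shift
  I1: { [F → ) . (] }  — shift
  I2: { [T → * .] }  — reduce
  I3: { [F' → F .] }  — accept
  I4: { [F → T . *] }  — shift
  I5: { [T → id . id (] }  — shift
  I6: { [T → id id . (] }  — shift
  I7: { [T → id id ( .] }  — reduce
  I8: { [F → T * .] }  — reduce
  I9: { [F → ) ( .] }  — reduce

Every state is either a pure shift/goto state or contains exactly one complete item and nothing to shift — no conflicts. The grammar is LR(0).

Answer: Yes, the grammar is LR(0)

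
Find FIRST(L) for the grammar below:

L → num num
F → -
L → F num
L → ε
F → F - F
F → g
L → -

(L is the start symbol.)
FIRST sets of the other non-terminals involved (by the same procedure, iterated to a fixed point):
  FIRST(F) = { '-', 'g' }

From L → num num:
  - num is a terminal: add 'num' and stop
From L → F num:
  - F is a non-terminal: add FIRST(F) \ {ε} = { '-', 'g' }
    F is not nullable, so stop
From L → ε:
  - ε-production, so ε ∈ FIRST(L)
From L → -:
  - '-' is a terminal: add '-' and stop

Collecting: FIRST(L) = { '-', 'g', 'num', ε }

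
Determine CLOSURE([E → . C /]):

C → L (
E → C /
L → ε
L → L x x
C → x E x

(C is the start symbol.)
Start with: [E → . C /]
  [E → . C /] has the dot before C: add [C → . L (], [C → . x E x]
  [C → . L (] has the dot before L: add [L → .], [L → . L x x]
No further items can be added.

CLOSURE = { [C → . L (], [C → . x E x], [E → . C /], [L → . L x x], [L → .] }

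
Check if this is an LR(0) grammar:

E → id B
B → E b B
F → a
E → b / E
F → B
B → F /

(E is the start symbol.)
A grammar is LR(0) if no state in the canonical LR(0) collection has:
  - both a shift item (dot before a terminal) and a complete item (shift-reduce conflict), or
  - two or more complete items (reduce-reduce conflict; the accept item [E' → E .] counts as a complete item here).

Augment with E' → E and build the canonical LR(0) collection (I0 = CLOSURE({[E' → . E]}), then GOTO on every symbol after a dot until no new states appear). It has 13 states:
  I0: { [E → . b / E], [E → . id B], [E' → . E] }  — shift
  I1: { [E' → E .] }  — accept
  I2: { [E → b . / E] }  — shift
  I3: { [B → . E b B], [B → . F /], [E → . b / E], [E → . id B], [E → id . B], [F → . B], [F → . a] }  — shift
  I4: { [E → id B .], [F → B .] }  — 2 reduces
  I5: { [B → E . b B] }  — shift
  I6: { [B → F . /] }  — shift
  I7: { [F → a .] }  — reduce
  I8: { [B → F / .] }  — reduce
  I9: { [B → . E b B], [B → . F /], [B → E b . B], [E → . b / E], [E → . id B], [F → . B], [F → . a] }  — shift
  I10: { [B → E b B .], [F → B .] }  — 2 reduces
  I11: { [E → . b / E], [E → . id B], [E → b / . E] }  — shift
  I12: { [E → b / E .] }  — reduce

Conflict in state I4:
  Reduce-reduce conflict: [E → id B .] and [F → B .]
So the grammar is NOT LR(0).

Answer: No. Reduce-reduce conflict: [E → id B .] and [F → B .]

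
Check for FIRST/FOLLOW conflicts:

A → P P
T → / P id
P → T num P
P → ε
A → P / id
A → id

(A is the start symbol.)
Yes. P → T num P with FOLLOW(P) on { '/' }

Nullable non-terminals: A, P.
FIRST sets used below: FIRST(P) = { '/', ε }, FIRST(T) = { '/' }

A: nullable alternative(s) A → P P; FOLLOW(A) = { $ }
  A → P P: FIRST \ {ε} = { '/' } — this is the only nullable alternative, skip
  A → P / id: FIRST \ {ε} = { '/' } — disjoint from FOLLOW(A)
  A → id: FIRST \ {ε} = { 'id' } — disjoint from FOLLOW(A)

P: nullable alternative(s) P → ε; FOLLOW(P) = { $, '/', 'id' }
  P → T num P: FIRST \ {ε} = { '/' } — overlaps FOLLOW(P) on { '/' }: CONFLICT
  P → ε: FIRST \ {ε} = { } — this is the only nullable alternative, skip

T has no nullable alternative, so no FIRST/FOLLOW check is needed there.

So the grammar has 1 FIRST/FOLLOW conflict (marked CONFLICT above).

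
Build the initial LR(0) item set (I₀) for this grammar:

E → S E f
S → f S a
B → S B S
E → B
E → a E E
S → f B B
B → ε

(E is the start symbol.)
First, augment the grammar with E' → E
I₀ = CLOSURE({ [E' → . E] }):
  [E' → . E] has the dot before E: add [E → . S E f], [E → . B], [E → . a E E]
  [E → . S E f] has the dot before S: add [S → . f S a], [S → . f B B]
  [E → . B] has the dot before B: add [B → . S B S], [B → .]
No further items can be added.

I₀ = { [B → . S B S], [B → .], [E → . B], [E → . S E f], [E → . a E E], [E' → . E], [S → . f B B], [S → . f S a] }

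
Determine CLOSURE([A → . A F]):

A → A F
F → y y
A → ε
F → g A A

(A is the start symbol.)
{ [A → . A F], [A → .] }

Start with: [A → . A F]
  [A → . A F] has the dot before A: add [A → .]
No further items can be added.

CLOSURE = { [A → . A F], [A → .] }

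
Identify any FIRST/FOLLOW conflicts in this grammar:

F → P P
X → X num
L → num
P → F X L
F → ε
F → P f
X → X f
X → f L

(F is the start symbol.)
Yes. F → P P with FOLLOW(F) on { 'f' }; F → P f with FOLLOW(F) on { 'f' }

A FIRST/FOLLOW conflict occurs when a non-terminal N has a nullable alternative N → β (β ⇒* ε) and another alternative N → α with FIRST(α) ∩ FOLLOW(N) ≠ ∅: on such a lookahead the parser cannot decide between expanding α and letting N vanish via β.

Nullable non-terminals: F.
FIRST sets used below: FIRST(P) = { 'f' }

F: nullable alternative(s) F → ε; FOLLOW(F) = { $, 'f' }
  F → P P: FIRST \ {ε} = { 'f' } — overlaps FOLLOW(F) on { 'f' }: CONFLICT
  F → ε: FIRST \ {ε} = { } — this is the only nullable alternative, skip
  F → P f: FIRST \ {ε} = { 'f' } — overlaps FOLLOW(F) on { 'f' }: CONFLICT

L, P, X have no nullable alternative, so no FIRST/FOLLOW check is needed there.

So the grammar has 2 FIRST/FOLLOW conflicts (marked CONFLICT above).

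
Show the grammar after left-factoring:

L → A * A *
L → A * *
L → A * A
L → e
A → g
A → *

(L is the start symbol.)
L → A * L'
L' → A L''
L'' → *
L'' → ε
L' → *
L → e
A → g
A → *

Left-factoring transforms A → αβ₁ | αβ₂ into A → αA' and A' → β₁ | β₂
(α is the longest common prefix among the alternatives). Repeat until
no nonterminal has two alternatives with a common prefix.

Round 1: L has alternatives sharing prefix 'A *'. Introduce L': L → A * L'
  Add: L' → A *
  Add: L' → *
  Add: L' → A

Round 2: L' has alternatives sharing prefix 'A'. Introduce L'': L' → A L''
  Add: L'' → *
  Add: L'' → ε

No remaining common prefixes — done.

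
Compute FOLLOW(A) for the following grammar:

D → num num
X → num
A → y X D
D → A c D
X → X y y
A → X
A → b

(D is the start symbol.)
In D → A c D: A is followed by c D, add FIRST(c D) \ {ε} = { 'c' }

Taking the union: FOLLOW(A) = { 'c' }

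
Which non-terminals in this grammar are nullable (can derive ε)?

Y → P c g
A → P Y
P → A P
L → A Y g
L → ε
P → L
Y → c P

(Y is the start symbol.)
A non-terminal is nullable if it can derive ε (the empty string): either it has an ε-production, or it has a production whose right-hand side consists entirely of nullable non-terminals.

ε-productions: L → ε
So L is immediately nullable.
P → L: every symbol on the right is nullable, so P is nullable too.
No further non-terminal can be added: every production for the remaining non-terminals contains a terminal or a non-nullable non-terminal.
Nullable = { 'L', 'P' }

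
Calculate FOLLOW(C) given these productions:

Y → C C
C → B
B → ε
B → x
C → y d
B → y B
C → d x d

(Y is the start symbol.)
In Y → C C: C is followed by C, add FIRST(C) \ {ε} = { 'd', 'x', 'y' }
  C is nullable, so also add FOLLOW(Y)
In Y → C C: C is at the end, add FOLLOW(Y)

The FOLLOW sets referred to above (computed the same way, to a fixed point):
  FOLLOW(Y) = { $ }

Taking the union: FOLLOW(C) = { $, 'd', 'x', 'y' }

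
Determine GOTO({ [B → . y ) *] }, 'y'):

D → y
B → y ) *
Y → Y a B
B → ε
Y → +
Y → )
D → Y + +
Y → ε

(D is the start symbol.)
{ [B → y . ) *] }

GOTO(I, 'y') = CLOSURE({ [A → αX.β] : [A → α.Xβ] ∈ I, X = 'y' })

Items with dot before 'y', with the dot advanced:
  [B → . y ) *] → [B → y . ) *]
Closure adds nothing (no advanced item has the dot before a non-terminal).

GOTO = { [B → y . ) *] }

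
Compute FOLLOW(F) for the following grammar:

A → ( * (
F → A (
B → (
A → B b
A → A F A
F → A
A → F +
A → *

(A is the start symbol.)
{ '(', '*', '+' }

In A → A F A: F is followed by A, add FIRST(A) \ {ε} = { '(', '*' }
In A → F +: F is followed by '+', add FIRST('+') \ {ε} = { '+' }

Taking the union: FOLLOW(F) = { '(', '*', '+' }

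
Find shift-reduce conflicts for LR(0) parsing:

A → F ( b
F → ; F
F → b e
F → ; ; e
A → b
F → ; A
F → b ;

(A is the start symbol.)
Yes — I4: [A → b .] vs [F → b . ;]; I11: [F → ; F .] vs [A → F . ( b]

Augment with A' → A and build the canonical LR(0) collection (I0 = CLOSURE({[A' → . A]}), then GOTO on every symbol after a dot until no new states appear). It has 13 states:
  I0: { [A → . F ( b], [A → . b], [A' → . A], [F → . ; ; e], [F → . ; A], [F → . ; F], [F → . b ;], [F → . b e] }  — shift
  I1: { [A → . F ( b], [A → . b], [F → . ; ; e], [F → . ; A], [F → . ; F], [F → . b ;], [F → . b e], [F → ; . ; e], [F → ; . A], [F → ; . F] }  — shift
  I2: { [A' → A .] }  — accept
  I3: { [A → F . ( b] }  — shift
  I4: { [A → b .], [F → b . ;], [F → b . e] }  — shift, reduce
  I5: { [F → b ; .] }  — reduce
  I6: { [F → b e .] }  — reduce
  I7: { [A → F ( . b] }  — shift
  I8: { [A → F ( b .] }  — reduce
  I9: { [A → . F ( b], [A → . b], [F → . ; ; e], [F → . ; A], [F → . ; F], [F → . b ;], [F → . b e], [F → ; . ; e], [F → ; . A], [F → ; . F], [F → ; ; . e] }  — shift
  I10: { [F → ; A .] }  — reduce
  I11: { [A → F . ( b], [F → ; F .] }  — shift, reduce
  I12: { [F → ; ; e .] }  — reduce

I4 contains reduce item [A → b .] and shift items [F → b . ;], [F → b . e] — shift-reduce conflict.
I11 contains reduce item [F → ; F .] and shift item [A → F . ( b] — shift-reduce conflict.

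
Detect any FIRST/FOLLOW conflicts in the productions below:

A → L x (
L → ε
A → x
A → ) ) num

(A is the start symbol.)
A FIRST/FOLLOW conflict occurs when a non-terminal N has a nullable alternative N → β (β ⇒* ε) and another alternative N → α with FIRST(α) ∩ FOLLOW(N) ≠ ∅: on such a lookahead the parser cannot decide between expanding α and letting N vanish via β.

Nullable non-terminals: L.
L has a nullable alternative but only one production, so nothing to check.

A has no nullable alternative, so no FIRST/FOLLOW check is needed there.

No FIRST/FOLLOW conflicts found.

Answer: No FIRST/FOLLOW conflicts.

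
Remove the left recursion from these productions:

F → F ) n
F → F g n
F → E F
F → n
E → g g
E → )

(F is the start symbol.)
F → E F F'
F → n F'
F' → ) n F'
F' → g n F'
F' → ε
E → g g
E → )

F is directly left-recursive. The standard transformation for
  A → A α₁ | ... | A α_m | β₁ | ... | β_n
is
  A  → β₁ A' | ... | β_n A'
  A' → α₁ A' | ... | α_m A' | ε

F → E F becomes F → E F F'
F → n becomes F → n F'
F → F ) n becomes F' → ) n F'
F → F g n becomes F' → g n F'
Add F' → ε

Productions for other non-terminals are unchanged:
  E → g g
  E → )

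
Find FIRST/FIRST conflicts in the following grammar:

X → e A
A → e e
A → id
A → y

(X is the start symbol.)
No FIRST/FIRST conflicts.

A FIRST/FIRST conflict occurs when two productions N → α and N → β for the same non-terminal have FIRST(α) ∩ FIRST(β) ≠ ∅ (with ε ∈ FIRST of a nullable right-hand side, so two nullable alternatives also conflict).

Productions for A:
  A → e e: FIRST = { 'e' }
  A → id: FIRST = { 'id' }
  A → y: FIRST = { 'y' }
X has only one production, so no FIRST/FIRST conflict is possible there.

All alternatives of each non-terminal have pairwise disjoint FIRST sets.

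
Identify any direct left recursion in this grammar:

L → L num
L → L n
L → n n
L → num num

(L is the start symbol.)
Yes, L is left-recursive

Direct left recursion occurs when N → N α for some non-terminal N (the right-hand side begins with the left-hand side itself).

L → L num: LEFT RECURSIVE (starts with L)
L → L n: LEFT RECURSIVE (starts with L)
L → n n: starts with n
L → num num: starts with num

The grammar has direct left recursion on: L.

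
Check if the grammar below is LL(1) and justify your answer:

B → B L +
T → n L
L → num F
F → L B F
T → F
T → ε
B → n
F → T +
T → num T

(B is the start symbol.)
A grammar is LL(1) if for each non-terminal N with multiple productions, the predict sets of those productions are pairwise disjoint, where PREDICT(N → α) = (FIRST(α) \ {ε}) ∪ (FOLLOW(N) if α ⇒* ε).

Relevant sets:
  FIRST(B) = { 'n' }
  FIRST(F) = { '+', 'n', 'num' }
  FIRST(L) = { 'num' }
  FIRST(T) = { '+', 'n', 'num', ε }
  FOLLOW(T) = { '+' }

For B:
  PREDICT(B → B L '+') = { 'n' }
  PREDICT(B → n) = { 'n' }
For T:
  PREDICT(T → n L) = { 'n' }
  PREDICT(T → F) = { '+', 'n', 'num' }
  PREDICT(T → ε) = { '+' }
  PREDICT(T → num T) = { 'num' }
For F:
  PREDICT(F → L B F) = { 'num' }
  PREDICT(F → T '+') = { '+', 'n', 'num' }
L has a single production, so nothing to check there.

Conflict found: Predict set conflict for B: { 'n' }
The grammar is NOT LL(1).

Answer: No. Predict set conflict for B: { 'n' }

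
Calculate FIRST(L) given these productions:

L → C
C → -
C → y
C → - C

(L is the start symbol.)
To compute FIRST(L), examine every production with L on the left-hand side, reading each right-hand side left to right until a non-nullable symbol is reached.

FIRST sets of the other non-terminals involved (by the same procedure, iterated to a fixed point):
  FIRST(C) = { '-', 'y' }

From L → C:
  - C is a non-terminal: add FIRST(C) \ {ε} = { '-', 'y' }
    C is not nullable, so stop

Collecting: FIRST(L) = { '-', 'y' }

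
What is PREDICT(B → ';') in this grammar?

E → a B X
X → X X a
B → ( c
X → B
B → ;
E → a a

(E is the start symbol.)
{ ';' }

PREDICT(B → ';') = (FIRST(RHS) \ {ε}) ∪ (FOLLOW(B) if ε ∈ FIRST(RHS), i.e. RHS ⇒* ε)
FIRST(';') = { ';' }
ε ∉ FIRST(';'), so FOLLOW(B) is not added.
PREDICT(B → ';') = { ';' }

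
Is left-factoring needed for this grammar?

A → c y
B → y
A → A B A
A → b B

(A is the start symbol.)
Left-factoring is needed when two productions for the same non-terminal
share a common prefix on the right-hand side.

Productions for A:
  A → c y
  A → A B A
  A → b B

No common prefixes found.

Answer: No, left-factoring is not needed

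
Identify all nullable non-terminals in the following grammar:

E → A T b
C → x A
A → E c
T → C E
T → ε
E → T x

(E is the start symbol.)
{ 'T' }

A non-terminal is nullable if it can derive ε (the empty string): either it has an ε-production, or it has a production whose right-hand side consists entirely of nullable non-terminals.

ε-productions: T → ε
So T is immediately nullable.
No further non-terminal can be added: every production for the remaining non-terminals contains a terminal or a non-nullable non-terminal.
Nullable = { 'T' }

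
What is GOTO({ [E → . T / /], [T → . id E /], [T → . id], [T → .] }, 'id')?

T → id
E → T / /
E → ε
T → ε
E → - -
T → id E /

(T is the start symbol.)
{ [E → . - -], [E → . T / /], [E → .], [T → . id E /], [T → . id], [T → .], [T → id . E /], [T → id .] }

GOTO(I, 'id') = CLOSURE({ [A → αX.β] : [A → α.Xβ] ∈ I, X = 'id' })

Items with dot before 'id', with the dot advanced:
  [T → . id] → [T → id .]
  [T → . id E /] → [T → id . E /]
Closure of the advanced items:
  [T → id . E /] has the dot before E: add [E → . T / /], [E → .], [E → . - -]
  [E → . T / /] has the dot before T: add [T → . id], [T → .], [T → . id E /]

GOTO = { [E → . - -], [E → . T / /], [E → .], [T → . id E /], [T → . id], [T → .], [T → id . E /], [T → id .] }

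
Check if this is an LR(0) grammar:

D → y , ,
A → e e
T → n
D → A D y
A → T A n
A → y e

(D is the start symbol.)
A grammar is LR(0) if no state in the canonical LR(0) collection has:
  - both a shift item (dot before a terminal) and a complete item (shift-reduce conflict), or
  - two or more complete items (reduce-reduce conflict; the accept item [D' → D .] counts as a complete item here).

Augment with D' → D and build the canonical LR(0) collection (I0 = CLOSURE({[D' → . D]}), then GOTO on every symbol after a dot until no new states appear). It has 16 states:
  I0: { [A → . T A n], [A → . e e], [A → . y e], [D → . A D y], [D → . y , ,], [D' → . D], [T → . n] }  — shift
  I1: { [A → . T A n], [A → . e e], [A → . y e], [D → . A D y], [D → . y , ,], [D → A . D y], [T → . n] }  — shift
  I2: { [D' → D .] }  — accept
  I3: { [A → . T A n], [A → . e e], [A → . y e], [A → T . A n], [T → . n] }  — shift
  I4: { [A → e . e] }  — shift
  I5: { [T → n .] }  — reduce
  I6: { [A → y . e], [D → y . , ,] }  — shift
  I7: { [D → y , . ,] }  — shift
  I8: { [A → y e .] }  — reduce
  I9: { [D → y , , .] }  — reduce
  I10: { [A → e e .] }  — reduce
  I11: { [A → T A . n] }  — shift
  I12: { [A → y . e] }  — shift
  I13: { [A → T A n .] }  — reduce
  I14: { [D → A D . y] }  — shift
  I15: { [D → A D y .] }  — reduce

Every state is either a pure shift/goto state or contains exactly one complete item and nothing to shift — no conflicts. The grammar is LR(0).

Answer: Yes, the grammar is LR(0)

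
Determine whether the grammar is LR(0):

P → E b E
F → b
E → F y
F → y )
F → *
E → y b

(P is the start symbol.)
Yes, the grammar is LR(0)

Augment with P' → P and build the canonical LR(0) collection (I0 = CLOSURE({[P' → . P]}), then GOTO on every symbol after a dot until no new states appear). It has 12 states:
  I0: { [E → . F y], [E → . y b], [F → . *], [F → . b], [F → . y )], [P → . E b E], [P' → . P] }  — shift
  I1: { [F → * .] }  — reduce
  I2: { [P → E . b E] }  — shift
  I3: { [E → F . y] }  — shift
  I4: { [P' → P .] }  — accept
  I5: { [F → b .] }  — reduce
  I6: { [E → y . b], [F → y . )] }  — shift
  I7: { [F → y ) .] }  — reduce
  I8: { [E → y b .] }  — reduce
  I9: { [E → F y .] }  — reduce
  I10: { [E → . F y], [E → . y b], [F → . *], [F → . b], [F → . y )], [P → E b . E] }  — shift
  I11: { [P → E b E .] }  — reduce

Every state is either a pure shift/goto state or contains exactly one complete item and nothing to shift — no conflicts. The grammar is LR(0).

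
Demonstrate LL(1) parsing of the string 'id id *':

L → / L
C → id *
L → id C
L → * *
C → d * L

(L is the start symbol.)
Stack is shown with the top on the left.

Stack   Input      Action
-------------------------
L $     id id * $  output L → id C
id C $  id id * $  match 'id'
C $     id * $     output C → id *
id * $  id * $     match 'id'
* $     * $        match '*'
$       $          accept

The string is accepted.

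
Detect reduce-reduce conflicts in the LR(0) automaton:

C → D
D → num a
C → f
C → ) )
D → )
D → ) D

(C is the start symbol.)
A reduce-reduce conflict occurs when an LR(0) state has two complete items [A → α .] and [B → β .] — both call for a reduction, and with no lookahead the parser cannot choose between them.

Augment with C' → C and build the canonical LR(0) collection (I0 = CLOSURE({[C' → . C]}), then GOTO on every symbol after a dot until no new states appear). It has 10 states:
  I0: { [C → . ) )], [C → . D], [C → . f], [C' → . C], [D → . ) D], [D → . )], [D → . num a] }  — shift
  I1: { [C → ) . )], [D → ) . D], [D → ) .], [D → . ) D], [D → . )], [D → . num a] }  — shift, reduce
  I2: { [C' → C .] }  — accept
  I3: { [C → D .] }  — reduce
  I4: { [C → f .] }  — reduce
  I5: { [D → num . a] }  — shift
  I6: { [D → num a .] }  — reduce
  I7: { [C → ) ) .], [D → ) . D], [D → ) .], [D → . ) D], [D → . )], [D → . num a] }  — shift, 2 reduces
  I8: { [D → ) D .] }  — reduce
  I9: { [D → ) . D], [D → ) .], [D → . ) D], [D → . )], [D → . num a] }  — shift, reduce

I7 contains complete items [C → ) ) .], [D → ) .] — reduce-reduce conflict.

Answer: Yes — I7: [C → ) ) .] vs [D → ) .]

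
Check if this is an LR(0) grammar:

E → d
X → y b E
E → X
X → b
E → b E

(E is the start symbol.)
No. Shift-reduce conflict between [X → b .] and [E → . b E]

Augment with E' → E and build the canonical LR(0) collection (I0 = CLOSURE({[E' → . E]}), then GOTO on every symbol after a dot until no new states appear). It has 9 states:
  I0: { [E → . X], [E → . b E], [E → . d], [E' → . E], [X → . b], [X → . y b E] }  — shift
  I1: { [E' → E .] }  — accept
  I2: { [E → X .] }  — reduce
  I3: { [E → . X], [E → . b E], [E → . d], [E → b . E], [X → . b], [X → . y b E], [X → b .] }  — shift, reduce
  I4: { [E → d .] }  — reduce
  I5: { [X → y . b E] }  — shift
  I6: { [E → . X], [E → . b E], [E → . d], [X → . b], [X → . y b E], [X → y b . E] }  — shift
  I7: { [X → y b E .] }  — reduce
  I8: { [E → b E .] }  — reduce

Conflict in state I3:
  Shift-reduce conflict between [X → b .] and [E → . b E]
So the grammar is NOT LR(0).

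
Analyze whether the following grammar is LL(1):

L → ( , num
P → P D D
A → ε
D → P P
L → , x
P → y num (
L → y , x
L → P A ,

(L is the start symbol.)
No. Predict set conflict for L: { 'y' }

A grammar is LL(1) if for each non-terminal N with multiple productions, the predict sets of those productions are pairwise disjoint, where PREDICT(N → α) = (FIRST(α) \ {ε}) ∪ (FOLLOW(N) if α ⇒* ε).

Relevant sets:
  FIRST(P) = { 'y' }

For L:
  PREDICT(L → '(' ',' num) = { '(' }
  PREDICT(L → ',' x) = { ',' }
  PREDICT(L → y ',' x) = { 'y' }
  PREDICT(L → P A ',') = { 'y' }
For P:
  PREDICT(P → P D D) = { 'y' }
  PREDICT(P → y num '(') = { 'y' }
A, D have a single production, so nothing to check there.

Conflict found: Predict set conflict for L: { 'y' }
The grammar is NOT LL(1).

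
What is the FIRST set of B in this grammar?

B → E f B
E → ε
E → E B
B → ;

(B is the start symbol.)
FIRST sets of the other non-terminals involved (by the same procedure, iterated to a fixed point):
  FIRST(E) = { ';', 'f', ε }

From B → E f B:
  - E is a non-terminal: add FIRST(E) \ {ε} = { ';', 'f' }
    E is nullable, so continue to the next symbol
  - f is a terminal: add 'f' and stop
From B → ;:
  - ';' is a terminal: add ';' and stop

Collecting: FIRST(B) = { ';', 'f' }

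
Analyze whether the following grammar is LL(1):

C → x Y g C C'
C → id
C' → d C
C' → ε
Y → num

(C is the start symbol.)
No. Predict set conflict for C': { 'd' }

A grammar is LL(1) if for each non-terminal N with multiple productions, the predict sets of those productions are pairwise disjoint, where PREDICT(N → α) = (FIRST(α) \ {ε}) ∪ (FOLLOW(N) if α ⇒* ε).

Relevant sets:
  FOLLOW(C') = { $, 'd' }

For C:
  PREDICT(C → x Y g C C') = { 'x' }
  PREDICT(C → id) = { 'id' }
For C':
  PREDICT(C' → d C) = { 'd' }
  PREDICT(C' → ε) = { $, 'd' }
Y has a single production, so nothing to check there.

Conflict found: Predict set conflict for C': { 'd' }
The grammar is NOT LL(1).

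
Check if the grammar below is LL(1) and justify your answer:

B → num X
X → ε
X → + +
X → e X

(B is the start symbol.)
Yes, the grammar is LL(1).

A grammar is LL(1) if for each non-terminal N with multiple productions, the predict sets of those productions are pairwise disjoint, where PREDICT(N → α) = (FIRST(α) \ {ε}) ∪ (FOLLOW(N) if α ⇒* ε).

Relevant sets:
  FOLLOW(X) = { $ }

For X:
  PREDICT(X → ε) = { $ }
  PREDICT(X → '+' '+') = { '+' }
  PREDICT(X → e X) = { 'e' }
B has a single production, so nothing to check there.

All predict sets are disjoint. The grammar IS LL(1).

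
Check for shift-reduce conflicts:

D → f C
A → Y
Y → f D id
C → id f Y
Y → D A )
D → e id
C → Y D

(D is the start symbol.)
A shift-reduce conflict occurs when an LR(0) state has both:
  - a complete (reduce) item [A → α .] (dot at the end), and
  - a shift item [B → β . c γ] (dot before a terminal).

Augment with D' → D and build the canonical LR(0) collection (I0 = CLOSURE({[D' → . D]}), then GOTO on every symbol after a dot until no new states appear). It has 18 states:
  I0: { [D → . e id], [D → . f C], [D' → . D] }  — shift
  I1: { [D' → D .] }  — accept
  I2: { [D → e . id] }  — shift
  I3: { [C → . Y D], [C → . id f Y], [D → . e id], [D → . f C], [D → f . C], [Y → . D A )], [Y → . f D id] }  — shift
  I4: { [D → f C .] }  — reduce
  I5: { [A → . Y], [D → . e id], [D → . f C], [Y → . D A )], [Y → . f D id], [Y → D . A )] }  — shift
  I6: { [C → Y . D], [D → . e id], [D → . f C] }  — shift
  I7: { [C → . Y D], [C → . id f Y], [D → . e id], [D → . f C], [D → f . C], [Y → . D A )], [Y → . f D id], [Y → f . D id] }  — shift
  I8: { [C → id . f Y] }  — shift
  I9: { [C → id f . Y], [D → . e id], [D → . f C], [Y → . D A )], [Y → . f D id] }  — shift
  I10: { [C → id f Y .] }  — reduce
  I11: { [A → . Y], [D → . e id], [D → . f C], [Y → . D A )], [Y → . f D id], [Y → D . A )], [Y → f D . id] }  — shift
  I12: { [Y → D A . )] }  — shift
  I13: { [A → Y .] }  — reduce
  I14: { [Y → f D id .] }  — reduce
  I15: { [Y → D A ) .] }  — reduce
  I16: { [C → Y D .] }  — reduce
  I17: { [D → e id .] }  — reduce

No state contains both a complete item and a shift item.

Answer: No shift-reduce conflicts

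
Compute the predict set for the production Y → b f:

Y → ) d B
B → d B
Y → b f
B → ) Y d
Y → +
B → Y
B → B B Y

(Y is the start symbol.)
{ 'b' }

PREDICT(Y → b f) = (FIRST(RHS) \ {ε}) ∪ (FOLLOW(Y) if ε ∈ FIRST(RHS), i.e. RHS ⇒* ε)
FIRST(b f) = { 'b' }
ε ∉ FIRST(b f), so FOLLOW(Y) is not added.
PREDICT(Y → b f) = { 'b' }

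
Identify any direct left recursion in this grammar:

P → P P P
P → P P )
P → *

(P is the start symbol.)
Yes, P is left-recursive

P → P P P: LEFT RECURSIVE (starts with P)
P → P P ): LEFT RECURSIVE (starts with P)
P → *: starts with '*'

The grammar has direct left recursion on: P.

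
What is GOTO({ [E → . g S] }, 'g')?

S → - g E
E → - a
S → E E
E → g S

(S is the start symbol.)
{ [E → . - a], [E → . g S], [E → g . S], [S → . - g E], [S → . E E] }

GOTO(I, 'g') = CLOSURE({ [A → αX.β] : [A → α.Xβ] ∈ I, X = 'g' })

Items with dot before 'g', with the dot advanced:
  [E → . g S] → [E → g . S]
Closure of the advanced items:
  [E → g . S] has the dot before S: add [S → . - g E], [S → . E E]
  [S → . E E] has the dot before E: add [E → . - a], [E → . g S]

GOTO = { [E → . - a], [E → . g S], [E → g . S], [S → . - g E], [S → . E E] }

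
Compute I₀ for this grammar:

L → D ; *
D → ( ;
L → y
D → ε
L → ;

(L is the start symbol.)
{ [D → . ( ;], [D → .], [L → . ;], [L → . D ; *], [L → . y], [L' → . L] }

First, augment the grammar with L' → L
I₀ = CLOSURE({ [L' → . L] }):
  [L' → . L] has the dot before L: add [L → . D ; *], [L → . y], [L → . ;]
  [L → . D ; *] has the dot before D: add [D → . ( ;], [D → .]
No further items can be added.

I₀ = { [D → . ( ;], [D → .], [L → . ;], [L → . D ; *], [L → . y], [L' → . L] }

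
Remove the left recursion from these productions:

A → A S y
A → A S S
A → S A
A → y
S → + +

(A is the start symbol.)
A is directly left-recursive. The standard transformation for
  A → A α₁ | ... | A α_m | β₁ | ... | β_n
is
  A  → β₁ A' | ... | β_n A'
  A' → α₁ A' | ... | α_m A' | ε

A → S A becomes A → S A A'
A → y becomes A → y A'
A → A S y becomes A' → S y A'
A → A S S becomes A' → S S A'
Add A' → ε

Productions for other non-terminals are unchanged:
  S → + +

Resulting grammar:
A → S A A'
A → y A'
A' → S y A'
A' → S S A'
A' → ε
S → + +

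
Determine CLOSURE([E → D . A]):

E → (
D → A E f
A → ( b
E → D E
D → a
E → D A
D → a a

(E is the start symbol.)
{ [A → . ( b], [E → D . A] }

Start with: [E → D . A]
  [E → D . A] has the dot before A: add [A → . ( b]
No further items can be added.

CLOSURE = { [A → . ( b], [E → D . A] }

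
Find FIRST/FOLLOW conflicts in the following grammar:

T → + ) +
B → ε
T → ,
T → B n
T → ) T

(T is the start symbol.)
A FIRST/FOLLOW conflict occurs when a non-terminal N has a nullable alternative N → β (β ⇒* ε) and another alternative N → α with FIRST(α) ∩ FOLLOW(N) ≠ ∅: on such a lookahead the parser cannot decide between expanding α and letting N vanish via β.

Nullable non-terminals: B.
B has a nullable alternative but only one production, so nothing to check.

T has no nullable alternative, so no FIRST/FOLLOW check is needed there.

No FIRST/FOLLOW conflicts found.

Answer: No FIRST/FOLLOW conflicts.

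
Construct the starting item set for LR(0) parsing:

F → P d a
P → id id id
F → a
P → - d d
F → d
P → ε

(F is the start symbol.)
{ [F → . P d a], [F → . a], [F → . d], [F' → . F], [P → . - d d], [P → . id id id], [P → .] }

First, augment the grammar with F' → F
I₀ = CLOSURE({ [F' → . F] }):
  [F' → . F] has the dot before F: add [F → . P d a], [F → . a], [F → . d]
  [F → . P d a] has the dot before P: add [P → . id id id], [P → . - d d], [P → .]
No further items can be added.

I₀ = { [F → . P d a], [F → . a], [F → . d], [F' → . F], [P → . - d d], [P → . id id id], [P → .] }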